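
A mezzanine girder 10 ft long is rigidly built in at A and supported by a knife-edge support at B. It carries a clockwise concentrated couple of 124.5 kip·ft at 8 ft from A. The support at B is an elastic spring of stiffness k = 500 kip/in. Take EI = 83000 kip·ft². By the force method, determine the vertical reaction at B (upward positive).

R_B = 17.21 kip

Choose R_B as the redundant. The primary structure is the cantilever fixed at A.
Free-end deflection of the primary structure under the applied loading (downward +):
  clockwise couple 124.5 at a = 8: M₀a(2L − a)/(2EI) = 5976/EI
Tip deflection under a unit load at B: L³/(3EI) = 333.3/EI.
With EI = 83000 kip·ft²: δ_0 = 0.072 ft and δ_{BB} = 0.004016 ft/kip.
Compatibility — the spring shortens by R_B/k under the reaction it provides: δ_0 − R_B·δ_{BB} = R_B/k. With 1/k = 1/(500×12) ft/kip = 0.000167 ft/kip, R_B = δ_0 / (δ_{BB} + 1/k) = 0.072 / (0.004016 + 0.000167) = 17.21 kip.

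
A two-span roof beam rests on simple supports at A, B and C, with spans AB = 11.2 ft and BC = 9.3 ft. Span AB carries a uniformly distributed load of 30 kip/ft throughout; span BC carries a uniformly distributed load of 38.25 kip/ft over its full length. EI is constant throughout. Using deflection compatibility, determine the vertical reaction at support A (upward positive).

R_A = 128.3 kip

Insert a hinge at B; M_B is the redundant, and each span becomes simply supported.
End slopes at the hinge B, treating each span as simply supported:
  span AB: UDL 30: wL³/(24EI) = 1756/EI
  span BC: UDL 38.25: wL³/(24EI) = 1282/EI
  relative rotation θ_0 = (1756 + 1282)/EI = 3038/EI
A unit hogging moment at B produces rotation L₁/(3EI) + L₂/(3EI) = 6.833/EI.
Compatibility: M_B·(L₁+L₂)/(3EI) = θ_0, giving M_B = 444.6 kip·ft (hogging).
Span AB, ΣM about A with M_B applied at B: R_B^{AB}·11.2 = 1882 + 444.6, so R_B^{AB} = 207.7 kip and R_A = 336 − 207.7 = 128.3 kip.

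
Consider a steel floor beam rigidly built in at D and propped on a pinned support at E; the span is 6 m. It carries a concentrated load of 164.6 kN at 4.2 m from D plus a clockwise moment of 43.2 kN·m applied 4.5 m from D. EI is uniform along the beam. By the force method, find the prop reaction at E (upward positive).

R_E = 102.9 kN

Take the reaction at E as the redundant and release it; the primary structure is a cantilever fixed at D.
Primary-structure tip deflection at E by superposition:
  point load 164.6 at a = 4.2: Pa²(3L − a)/(6EI) = 6678/EI
  clockwise couple 43.2 at a = 4.5: M₀a(2L − a)/(2EI) = 729/EI
  δ_0 = 7407/EI
Tip deflection under a unit load at E: L³/(3EI) = 72/EI.
Compatibility at E: δ_0 − R_E·δ_{EE} = 0, so R_E = 7407/72 = 102.9 kN.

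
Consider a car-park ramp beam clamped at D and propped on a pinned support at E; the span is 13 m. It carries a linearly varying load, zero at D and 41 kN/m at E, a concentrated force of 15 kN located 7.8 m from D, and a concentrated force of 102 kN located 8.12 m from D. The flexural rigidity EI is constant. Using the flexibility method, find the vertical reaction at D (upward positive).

Take the reaction at E as the redundant and release it; the primary structure is a cantilever fixed at D.
Deflection at E on the released cantilever, summing each load's contribution:
  triangular load, peak 41 at the free end: 11w₀L⁴/(120EI) = 107342/EI
  point load 15 at a = 7.8: Pa²(3L − a)/(6EI) = 4746/EI
  point load 102 at a = 8.12: Pa²(3L − a)/(6EI) = 34613/EI
  δ_0 = 146700/EI
Flexibility coefficient — unit upward force at E: δ_{EE} = L³/(3EI) = 732.3/EI.
The prop prevents deflection at E: R_E = δ_0/δ_{EE} = 146700/732.3 = 200.3 kN.
Vertical equilibrium: R_D = ΣP − R_E = 383.5 − 200.3 = 183.2 kN.

R_D = 183.2 kN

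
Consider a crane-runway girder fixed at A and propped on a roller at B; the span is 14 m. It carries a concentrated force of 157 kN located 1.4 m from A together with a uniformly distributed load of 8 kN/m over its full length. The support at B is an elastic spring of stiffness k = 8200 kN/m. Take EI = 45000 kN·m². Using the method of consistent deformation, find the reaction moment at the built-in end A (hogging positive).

Choose R_B as the redundant. The primary structure is the cantilever fixed at A.
Free-end deflection of the primary structure under the applied loading (downward +):
  point load 157 at a = 1.4: Pa²(3L − a)/(6EI) = 2082/EI
  UDL 8: wL⁴/(8EI) = 38416/EI
  δ_0 = 40498/EI
Tip deflection under a unit load at B: L³/(3EI) = 914.7/EI.
With EI = 45000 kN·m²: δ_0 = 0.89996 m and δ_{BB} = 0.020326 m/kN.
Compatibility — the spring shortens by R_B/k under the reaction it provides: δ_0 − R_B·δ_{BB} = R_B/k. With 1/k = 0.000122 m/kN, R_B = δ_0 / (δ_{BB} + 1/k) = 0.89996 / (0.020326 + 0.000122) = 44.01 kN.
Moment equilibrium about A: M_A = Σ(load moments about A) − R_B·L = 1004 − 44.01×14 = 387.6 kN·m.

M_A = 387.6 kN·m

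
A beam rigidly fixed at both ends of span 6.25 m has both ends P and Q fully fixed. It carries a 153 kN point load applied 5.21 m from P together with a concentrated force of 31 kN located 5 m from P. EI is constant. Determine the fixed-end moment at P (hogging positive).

Take the two fixed-end moments M_P, M_Q as redundants; the released structure is the simple span PQ.
Simple-span end rotations at P and Q under the given loads:
  at P: point load 153 at a = 5.21: Pab(L + b)/(6LEI) = 161.2/EI
  at Q: point load 153 at a = 5.21: Pab(L + a)/(6LEI) = 253.3/EI
  at P: point load 31 at a = 5: Pab(L + b)/(6LEI) = 38.75/EI
  at Q: point load 31 at a = 5: Pab(L + a)/(6LEI) = 58.12/EI
  θ_P0 = 199.9/EI,  θ_Q0 = 311.5/EI
Flexibility coefficients: a unit moment at one end gives L/(3EI) there and L/(6EI) at the far end, so f₁₁ = f₂₂ = 2.083/EI and f₁₂ = f₂₁ = 1.042/EI.
Compatibility — zero rotation at each built-in end:
  2.083 M_P + 1.042 M_Q = 199.9
  1.042 M_P + 2.083 M_Q = 311.5
Solving the pair gives M_P = 28.27 kN·m and M_Q = 135.4 kN·m (hogging).

M_P = 28.27 kN·m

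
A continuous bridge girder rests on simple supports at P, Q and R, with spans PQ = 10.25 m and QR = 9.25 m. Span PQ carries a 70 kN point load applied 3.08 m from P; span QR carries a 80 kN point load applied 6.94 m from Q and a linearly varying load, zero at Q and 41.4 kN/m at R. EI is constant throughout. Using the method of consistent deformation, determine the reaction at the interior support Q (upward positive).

Insert a hinge at Q; M_Q is the redundant, and each span becomes simply supported.
Rotations at Q on the released spans (each span's end-slope, ×1/EI):
  span PQ: point load 70 at a = 3.08: Pab(L + a)/(6LEI) = 335.1/EI
  span QR: point load 80 at a = 6.94: Pab(L + b)/(6LEI) = 267.1/EI
  span QR: triangular load, peak 41.4: 7w₀L³/(360EI) = 637.1/EI
  relative rotation θ_0 = (335.1 + 904.3)/EI = 1239/EI
A unit hogging moment at Q produces rotation L₁/(3EI) + L₂/(3EI) = 6.5/EI.
Slope continuity at Q: θ_0 = M_Q·6.5/EI, so M_Q = 1239/6.5 = 190.7 kN·m (hogging).
Span PQ, ΣM about P with M_Q applied at Q: R_Q^{PQ}·10.25 = 215.6 + 190.7, so R_Q^{PQ} = 39.64 kN and R_P = 70 − 39.64 = 30.36 kN.
Span QR, ΣM about R: R_Q^{QR}·9.25 = 775.2 + 190.7, so R_Q^{QR} = 104.4 kN and R_R = 271.5 − 104.4 = 167.1 kN.
R_Q = 39.64 + 104.4 = 144.1 kN.

R_Q = 144.1 kN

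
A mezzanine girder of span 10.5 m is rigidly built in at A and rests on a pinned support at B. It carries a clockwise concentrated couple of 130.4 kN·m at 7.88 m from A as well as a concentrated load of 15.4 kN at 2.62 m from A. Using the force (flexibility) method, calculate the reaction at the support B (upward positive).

R_B = 18.79 kN

Take the reaction at B as the redundant and release it; the primary structure is a cantilever fixed at A.
Deflection at B on the released cantilever, summing each load's contribution:
  clockwise couple 130.4 at a = 7.88: M₀a(2L − a)/(2EI) = 6741/EI
  point load 15.4 at a = 2.62: Pa²(3L − a)/(6EI) = 508.8/EI
  δ_0 = 7250/EI
Flexibility coefficient — unit upward force at B: δ_{BB} = L³/(3EI) = 385.9/EI.
Compatibility at B: δ_0 − R_B·δ_{BB} = 0, so R_B = 7250/385.9 = 18.79 kN.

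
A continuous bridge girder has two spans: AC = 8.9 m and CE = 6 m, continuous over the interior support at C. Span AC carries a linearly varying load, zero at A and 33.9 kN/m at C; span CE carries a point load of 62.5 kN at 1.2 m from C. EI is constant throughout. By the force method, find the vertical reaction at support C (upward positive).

R_C = 186.5 kN

Take M_C as the redundant. Released structure: two simple spans AC and CE with a hinge at C.
End slopes at the hinge C, treating each span as simply supported:
  span AC: triangular load, peak 33.9: w₀L³/(45EI) = 531.1/EI
  span CE: point load 62.5 at a = 1.2: Pab(L + b)/(6LEI) = 108/EI
  relative rotation θ_0 = (531.1 + 108)/EI = 639.1/EI
A unit hogging moment at C produces rotation L₁/(3EI) + L₂/(3EI) = 4.967/EI.
Compatibility: M_C·(L₁+L₂)/(3EI) = θ_0, giving M_C = 128.7 kN·m (hogging).
Span AC, ΣM about A with M_C applied at C: R_C^{AC}·8.9 = 895.1 + 128.7, so R_C^{AC} = 115 kN and R_A = 150.9 − 115 = 35.83 kN.
Span CE, ΣM about E: R_C^{CE}·6 = 300 + 128.7, so R_C^{CE} = 71.45 kN and R_E = 62.5 − 71.45 = -8.946 kN.
R_C = 115 + 71.45 = 186.5 kN.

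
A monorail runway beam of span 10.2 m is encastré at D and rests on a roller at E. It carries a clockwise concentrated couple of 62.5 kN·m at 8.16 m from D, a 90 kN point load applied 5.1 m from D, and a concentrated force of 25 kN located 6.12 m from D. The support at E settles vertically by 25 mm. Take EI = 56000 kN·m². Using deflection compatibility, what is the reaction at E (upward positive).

R_E = 43.79 kN

Remove the prop at E; the released (primary) structure is a cantilever built in at D.
Downward deflection at the released point E due to the loads:
  clockwise couple 62.5 at a = 8.16: M₀a(2L − a)/(2EI) = 3121/EI
  point load 90 at a = 5.1: Pa²(3L − a)/(6EI) = 9949/EI
  point load 25 at a = 6.12: Pa²(3L − a)/(6EI) = 3820/EI
  δ_0 = 16890/EI
Tip deflection under a unit load at E: L³/(3EI) = 353.7/EI.
With EI = 56000 kN·m²: δ_0 = 0.30161 m and δ_{EE} = 0.006317 m/kN.
Compatibility — the beam at E must follow the support down by 0.025 m: δ_0 − R_E·δ_{EE} = 0.025, so R_E = (0.30161 − 0.025)/0.006317 = 43.79 kN.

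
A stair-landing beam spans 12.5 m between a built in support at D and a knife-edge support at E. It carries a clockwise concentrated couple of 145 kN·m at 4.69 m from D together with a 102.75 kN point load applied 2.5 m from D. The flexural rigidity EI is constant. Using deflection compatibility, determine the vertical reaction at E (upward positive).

R_E = 16.36 kN

Remove the prop at E; the released (primary) structure is a cantilever built in at D.
Deflection at E on the released cantilever, summing each load's contribution:
  clockwise couple 145 at a = 4.69: M₀a(2L − a)/(2EI) = 6906/EI
  point load 102.75 at a = 2.5: Pa²(3L − a)/(6EI) = 3746/EI
  δ_0 = 10652/EI
Flexibility coefficient — unit upward force at E: δ_{EE} = L³/(3EI) = 651/EI.
The prop prevents deflection at E: R_E = δ_0/δ_{EE} = 10652/651 = 16.36 kN.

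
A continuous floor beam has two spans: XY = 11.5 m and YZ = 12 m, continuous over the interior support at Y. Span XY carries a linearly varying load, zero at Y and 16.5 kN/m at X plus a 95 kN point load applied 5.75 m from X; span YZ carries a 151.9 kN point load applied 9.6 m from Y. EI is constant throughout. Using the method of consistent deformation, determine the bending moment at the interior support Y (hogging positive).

Release continuity at Y by inserting a hinge; the redundant is the internal moment M_Y. The primary structure is two simply-supported spans XY and YZ.
Rotations at Y on the released spans (each span's end-slope, ×1/EI):
  span XY: triangular load, peak 16.5: 7w₀L³/(360EI) = 487.9/EI
  span XY: point load 95 at a = 5.75: Pab(L + a)/(6LEI) = 785.2/EI
  span YZ: point load 151.9 at a = 9.6: Pab(L + b)/(6LEI) = 700/EI
  relative rotation θ_0 = (1273 + 700)/EI = 1973/EI
A unit hogging moment at Y produces rotation L₁/(3EI) + L₂/(3EI) = 7.833/EI.
Slope continuity at Y: θ_0 = M_Y·7.833/EI, so M_Y = 1973/7.833 = 251.9 kN·m (hogging).

M_Y = 251.9 kN·m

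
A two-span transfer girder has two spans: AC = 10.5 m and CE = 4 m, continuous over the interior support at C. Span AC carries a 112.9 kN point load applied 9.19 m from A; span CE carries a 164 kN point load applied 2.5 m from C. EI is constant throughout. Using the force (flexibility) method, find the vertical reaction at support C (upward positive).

R_C = 200.7 kN

Take M_C as the redundant. Released structure: two simple spans AC and CE with a hinge at C.
End slopes at the hinge C, treating each span as simply supported:
  span AC: point load 112.9 at a = 9.19: Pab(L + a)/(6LEI) = 424.8/EI
  span CE: point load 164 at a = 2.5: Pab(L + b)/(6LEI) = 140.9/EI
  relative rotation θ_0 = (424.8 + 140.9)/EI = 565.7/EI
A unit hogging moment at C produces rotation L₁/(3EI) + L₂/(3EI) = 4.833/EI.
Compatibility: M_C·(L₁+L₂)/(3EI) = θ_0, giving M_C = 117 kN·m (hogging).
Span AC, ΣM about A with M_C applied at C: R_C^{AC}·10.5 = 1038 + 117, so R_C^{AC} = 110 kN and R_A = 112.9 − 110 = 2.938 kN.
Span CE, ΣM about E: R_C^{CE}·4 = 246 + 117, so R_C^{CE} = 90.76 kN and R_E = 164 − 90.76 = 73.24 kN.
R_C = 110 + 90.76 = 200.7 kN.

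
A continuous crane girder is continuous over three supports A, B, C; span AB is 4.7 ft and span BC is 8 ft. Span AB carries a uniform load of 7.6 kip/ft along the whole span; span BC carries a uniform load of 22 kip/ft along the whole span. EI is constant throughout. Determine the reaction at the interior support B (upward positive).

R_B = 145.9 kip

Insert a hinge at B; M_B is the redundant, and each span becomes simply supported.
End slopes at the hinge B, treating each span as simply supported:
  span AB: UDL 7.6: wL³/(24EI) = 32.88/EI
  span BC: UDL 22: wL³/(24EI) = 469.3/EI
  relative rotation θ_0 = (32.88 + 469.3)/EI = 502.2/EI
A unit hogging moment at B produces rotation L₁/(3EI) + L₂/(3EI) = 4.233/EI.
Slope continuity at B: θ_0 = M_B·4.233/EI, so M_B = 502.2/4.233 = 118.6 kip·ft (hogging).
Span AB, ΣM about A with M_B applied at B: R_B^{AB}·4.7 = 83.94 + 118.6, so R_B^{AB} = 43.1 kip and R_A = 35.72 − 43.1 = -7.381 kip.
Span BC, ΣM about C: R_B^{BC}·8 = 704 + 118.6, so R_B^{BC} = 102.8 kip and R_C = 176 − 102.8 = 73.17 kip.
R_B = 43.1 + 102.8 = 145.9 kip.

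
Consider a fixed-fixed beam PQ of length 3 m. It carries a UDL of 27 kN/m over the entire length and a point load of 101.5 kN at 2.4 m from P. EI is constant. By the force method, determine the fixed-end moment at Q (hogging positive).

Release both end moments; the primary structure is a simply-supported span PQ with redundants M_P and M_Q.
End rotations of the released simple span under the applied load (×1/EI):
  at P: UDL 27: wL³/(24EI) = 30.38/EI
  at Q: UDL 27: wL³/(24EI) = 30.38/EI
  at P: point load 101.5 at a = 2.4: Pab(L + b)/(6LEI) = 29.23/EI
  at Q: point load 101.5 at a = 2.4: Pab(L + a)/(6LEI) = 43.85/EI
  θ_P0 = 59.61/EI,  θ_Q0 = 74.22/EI
Flexibility coefficients: a unit moment at one end gives L/(3EI) there and L/(6EI) at the far end, so f₁₁ = f₂₂ = 1/EI and f₁₂ = f₂₁ = 0.5/EI.
Compatibility — zero rotation at each built-in end:
  1 M_P + 0.5 M_Q = 59.61
  0.5 M_P + 1 M_Q = 74.22
Solving the pair gives M_P = 29.99 kN·m and M_Q = 59.23 kN·m (hogging).

M_Q = 59.23 kN·m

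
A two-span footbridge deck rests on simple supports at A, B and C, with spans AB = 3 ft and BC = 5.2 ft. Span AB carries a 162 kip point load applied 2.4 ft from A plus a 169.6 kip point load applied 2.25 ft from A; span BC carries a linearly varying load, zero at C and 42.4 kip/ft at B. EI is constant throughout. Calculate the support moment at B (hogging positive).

Take M_B as the redundant. Released structure: two simple spans AB and BC with a hinge at B.
Discontinuity in slope at B on the released structure — sum the simple-span end rotations:
  span AB: point load 162 at a = 2.4: Pab(L + a)/(6LEI) = 69.98/EI
  span AB: point load 169.6 at a = 2.25: Pab(L + a)/(6LEI) = 83.47/EI
  span BC: triangular load, peak 42.4: w₀L³/(45EI) = 132.5/EI
  relative rotation θ_0 = (153.5 + 132.5)/EI = 285.9/EI
A unit hogging moment at B produces rotation L₁/(3EI) + L₂/(3EI) = 2.733/EI.
Slope continuity at B: θ_0 = M_B·2.733/EI, so M_B = 285.9/2.733 = 104.6 kip·ft (hogging).

M_B = 104.6 kip·ft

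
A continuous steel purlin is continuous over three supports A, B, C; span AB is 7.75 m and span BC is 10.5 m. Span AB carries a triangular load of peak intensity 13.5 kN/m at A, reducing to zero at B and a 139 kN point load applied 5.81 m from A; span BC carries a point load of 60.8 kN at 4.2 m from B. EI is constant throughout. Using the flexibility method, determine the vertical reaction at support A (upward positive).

Insert a hinge at B; M_B is the redundant, and each span becomes simply supported.
End slopes at the hinge B, treating each span as simply supported:
  span AB: triangular load, peak 13.5: 7w₀L³/(360EI) = 122.2/EI
  span AB: point load 139 at a = 5.81: Pab(L + a)/(6LEI) = 456.9/EI
  span BC: point load 60.8 at a = 4.2: Pab(L + b)/(6LEI) = 429/EI
  relative rotation θ_0 = (579.1 + 429)/EI = 1008/EI
A unit hogging moment at B produces rotation L₁/(3EI) + L₂/(3EI) = 6.083/EI.
Slope continuity at B: θ_0 = M_B·6.083/EI, so M_B = 1008/6.083 = 165.7 kN·m (hogging).
Span AB, ΣM about A with M_B applied at B: R_B^{AB}·7.75 = 942.7 + 165.7, so R_B^{AB} = 143 kN and R_A = 191.3 − 143 = 48.29 kN.

R_A = 48.29 kN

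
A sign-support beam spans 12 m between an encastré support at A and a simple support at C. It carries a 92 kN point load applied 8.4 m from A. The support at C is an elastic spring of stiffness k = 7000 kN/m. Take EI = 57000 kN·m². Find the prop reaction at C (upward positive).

R_C = 51.12 kN

Take the reaction at C as the redundant and release it; the primary structure is a cantilever fixed at A.
Deflection at C on the released cantilever, summing each load's contribution:
  point load 92 at a = 8.4: Pa²(3L − a)/(6EI) = 29861/EI
Tip deflection under a unit load at C: L³/(3EI) = 576/EI.
With EI = 57000 kN·m²: δ_0 = 0.52388 m and δ_{CC} = 0.010105 m/kN.
Compatibility — the spring shortens by R_C/k under the reaction it provides: δ_0 − R_C·δ_{CC} = R_C/k. With 1/k = 0.000143 m/kN, R_C = δ_0 / (δ_{CC} + 1/k) = 0.52388 / (0.010105 + 0.000143) = 51.12 kN.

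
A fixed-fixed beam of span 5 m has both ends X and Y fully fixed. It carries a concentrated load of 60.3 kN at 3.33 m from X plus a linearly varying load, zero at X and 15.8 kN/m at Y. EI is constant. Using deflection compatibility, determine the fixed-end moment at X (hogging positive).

M_X = 35.57 kN·m

Release both end moments; the primary structure is a simply-supported span XY with redundants M_X and M_Y.
Simple-span end rotations at X and Y under the given loads:
  at X: point load 60.3 at a = 3.33: Pab(L + b)/(6LEI) = 74.56/EI
  at Y: point load 60.3 at a = 3.33: Pab(L + a)/(6LEI) = 93.11/EI
  at X: triangular load, peak 15.8: 7w₀L³/(360EI) = 38.4/EI
  at Y: triangular load, peak 15.8: w₀L³/(45EI) = 43.89/EI
  θ_X0 = 113/EI,  θ_Y0 = 137/EI
Flexibility coefficients: a unit moment at one end gives L/(3EI) there and L/(6EI) at the far end, so f₁₁ = f₂₂ = 1.667/EI and f₁₂ = f₂₁ = 0.8333/EI.
Compatibility — zero rotation at each built-in end:
  1.667 M_X + 0.8333 M_Y = 113
  0.8333 M_X + 1.667 M_Y = 137
Solving the pair gives M_X = 35.57 kN·m and M_Y = 64.42 kN·m (hogging).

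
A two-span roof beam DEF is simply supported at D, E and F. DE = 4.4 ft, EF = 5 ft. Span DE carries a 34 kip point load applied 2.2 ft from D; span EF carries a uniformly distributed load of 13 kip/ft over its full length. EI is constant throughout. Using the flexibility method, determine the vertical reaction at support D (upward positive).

Take M_E as the redundant. Released structure: two simple spans DE and EF with a hinge at E.
Discontinuity in slope at E on the released structure — sum the simple-span end rotations:
  span DE: point load 34 at a = 2.2: Pab(L + a)/(6LEI) = 41.14/EI
  span EF: UDL 13: wL³/(24EI) = 67.71/EI
  relative rotation θ_0 = (41.14 + 67.71)/EI = 108.8/EI
A unit hogging moment at E produces rotation L₁/(3EI) + L₂/(3EI) = 3.133/EI.
Compatibility: M_E·(L₁+L₂)/(3EI) = θ_0, giving M_E = 34.74 kip·ft (hogging).
Span DE, ΣM about D with M_E applied at E: R_E^{DE}·4.4 = 74.8 + 34.74, so R_E^{DE} = 24.9 kip and R_D = 34 − 24.9 = 9.105 kip.

R_D = 9.105 kip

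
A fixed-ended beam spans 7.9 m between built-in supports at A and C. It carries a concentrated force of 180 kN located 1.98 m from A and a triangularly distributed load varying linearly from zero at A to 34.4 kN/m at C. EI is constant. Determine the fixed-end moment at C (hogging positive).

M_C = 174.3 kN·m

Take the two fixed-end moments M_A, M_C as redundants; the released structure is the simple span AC.
Simple-span end rotations at A and C under the given loads:
  at A: point load 180 at a = 1.98: Pab(L + b)/(6LEI) = 615.2/EI
  at C: point load 180 at a = 1.98: Pab(L + a)/(6LEI) = 439.8/EI
  at A: triangular load, peak 34.4: 7w₀L³/(360EI) = 329.8/EI
  at C: triangular load, peak 34.4: w₀L³/(45EI) = 376.9/EI
  θ_A0 = 944.9/EI,  θ_C0 = 816.7/EI
Flexibility coefficients: a unit moment at one end gives L/(3EI) there and L/(6EI) at the far end, so f₁₁ = f₂₂ = 2.633/EI and f₁₂ = f₂₁ = 1.317/EI.
Compatibility — zero rotation at each built-in end:
  2.633 M_A + 1.317 M_C = 944.9
  1.317 M_A + 2.633 M_C = 816.7
Solving the pair gives M_A = 271.7 kN·m and M_C = 174.3 kN·m (hogging).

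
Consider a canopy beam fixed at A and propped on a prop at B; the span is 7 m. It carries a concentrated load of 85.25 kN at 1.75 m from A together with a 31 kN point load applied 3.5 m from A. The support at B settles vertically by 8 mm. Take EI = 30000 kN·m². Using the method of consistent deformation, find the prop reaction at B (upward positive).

Choose R_B as the redundant. The primary structure is the cantilever fixed at A.
Downward deflection at the released point B due to the loads:
  point load 85.25 at a = 1.75: Pa²(3L − a)/(6EI) = 837.6/EI
  point load 31 at a = 3.5: Pa²(3L − a)/(6EI) = 1108/EI
  δ_0 = 1945/EI
Flexibility coefficient — unit upward force at B: δ_{BB} = L³/(3EI) = 114.3/EI.
With EI = 30000 kN·m²: δ_0 = 0.064841 m and δ_{BB} = 0.003811 m/kN.
Compatibility — the beam at B must follow the support down by 0.008 m: δ_0 − R_B·δ_{BB} = 0.008, so R_B = (0.064841 − 0.008)/0.003811 = 14.91 kN.

R_B = 14.91 kN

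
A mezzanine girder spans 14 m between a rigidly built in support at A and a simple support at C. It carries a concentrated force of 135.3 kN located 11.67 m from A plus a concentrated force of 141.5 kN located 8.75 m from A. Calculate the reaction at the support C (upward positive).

Take the reaction at C as the redundant and release it; the primary structure is a cantilever fixed at A.
Primary-structure tip deflection at C by superposition:
  point load 135.3 at a = 11.67: Pa²(3L − a)/(6EI) = 93145/EI
  point load 141.5 at a = 8.75: Pa²(3L − a)/(6EI) = 60036/EI
  δ_0 = 153181/EI
Flexibility coefficient — unit upward force at C: δ_{CC} = L³/(3EI) = 914.7/EI.
The prop prevents deflection at C: R_C = δ_0/δ_{CC} = 153181/914.7 = 167.5 kN.

R_C = 167.5 kN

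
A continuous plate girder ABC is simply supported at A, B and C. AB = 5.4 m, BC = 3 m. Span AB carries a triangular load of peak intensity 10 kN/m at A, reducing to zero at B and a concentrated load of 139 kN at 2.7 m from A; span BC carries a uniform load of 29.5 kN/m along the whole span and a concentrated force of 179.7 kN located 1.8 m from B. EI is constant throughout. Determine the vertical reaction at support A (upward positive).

Take M_B as the redundant. Released structure: two simple spans AB and BC with a hinge at B.
End slopes at the hinge B, treating each span as simply supported:
  span AB: triangular load, peak 10: 7w₀L³/(360EI) = 30.62/EI
  span AB: point load 139 at a = 2.7: Pab(L + a)/(6LEI) = 253.3/EI
  span BC: UDL 29.5: wL³/(24EI) = 33.19/EI
  span BC: point load 179.7 at a = 1.8: Pab(L + b)/(6LEI) = 90.57/EI
  relative rotation θ_0 = (283.9 + 123.8)/EI = 407.7/EI
A unit hogging moment at B produces rotation L₁/(3EI) + L₂/(3EI) = 2.8/EI.
Slope continuity at B: θ_0 = M_B·2.8/EI, so M_B = 407.7/2.8 = 145.6 kN·m (hogging).
Span AB, ΣM about A with M_B applied at B: R_B^{AB}·5.4 = 423.9 + 145.6, so R_B^{AB} = 105.5 kN and R_A = 166 − 105.5 = 60.54 kN.

R_A = 60.54 kN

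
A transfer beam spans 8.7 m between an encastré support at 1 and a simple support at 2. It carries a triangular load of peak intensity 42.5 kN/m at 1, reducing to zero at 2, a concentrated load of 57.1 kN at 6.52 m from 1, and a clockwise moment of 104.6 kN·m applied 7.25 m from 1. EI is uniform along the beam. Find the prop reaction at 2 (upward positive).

Take the reaction at 2 as the redundant and release it; the primary structure is a cantilever fixed at 1.
Deflection at 2 on the released cantilever, summing each load's contribution:
  triangular load, peak 42.5 at the fixed end: w₀L⁴/(30EI) = 8116/EI
  point load 57.1 at a = 6.52: Pa²(3L − a)/(6EI) = 7921/EI
  clockwise couple 104.6 at a = 7.25: M₀a(2L − a)/(2EI) = 3849/EI
  δ_0 = 19886/EI
Tip deflection under a unit load at 2: L³/(3EI) = 219.5/EI.
The prop prevents deflection at 2: R_2 = δ_0/δ_{22} = 19886/219.5 = 90.6 kN.

R_2 = 90.6 kN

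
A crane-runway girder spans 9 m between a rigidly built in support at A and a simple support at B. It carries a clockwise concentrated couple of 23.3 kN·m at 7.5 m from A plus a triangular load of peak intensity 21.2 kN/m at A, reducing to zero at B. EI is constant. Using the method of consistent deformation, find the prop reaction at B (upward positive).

R_B = 22.86 kN

Choose R_B as the redundant. The primary structure is the cantilever fixed at A.
Primary-structure tip deflection at B by superposition:
  clockwise couple 23.3 at a = 7.5: M₀a(2L − a)/(2EI) = 917.4/EI
  triangular load, peak 21.2 at the fixed end: w₀L⁴/(30EI) = 4636/EI
  δ_0 = 5554/EI
Tip deflection under a unit load at B: L³/(3EI) = 243/EI.
Compatibility at B: δ_0 − R_B·δ_{BB} = 0, so R_B = 5554/243 = 22.86 kN.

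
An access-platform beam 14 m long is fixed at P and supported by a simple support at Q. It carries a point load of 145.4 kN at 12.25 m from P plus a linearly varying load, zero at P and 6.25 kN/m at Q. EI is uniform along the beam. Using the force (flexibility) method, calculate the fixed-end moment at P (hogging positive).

M_P = 196.7 kN·m

Choose R_Q as the redundant. The primary structure is the cantilever fixed at P.
Downward deflection at the released point Q due to the loads:
  point load 145.4 at a = 12.25: Pa²(3L − a)/(6EI) = 108186/EI
  triangular load, peak 6.25 at the free end: 11w₀L⁴/(120EI) = 22009/EI
  δ_0 = 130195/EI
Tip deflection under a unit load at Q: L³/(3EI) = 914.7/EI.
The prop prevents deflection at Q: R_Q = δ_0/δ_{QQ} = 130195/914.7 = 142.3 kN.
Moment equilibrium about P: M_P = Σ(load moments about P) − R_Q·L = 2189 − 142.3×14 = 196.7 kN·m.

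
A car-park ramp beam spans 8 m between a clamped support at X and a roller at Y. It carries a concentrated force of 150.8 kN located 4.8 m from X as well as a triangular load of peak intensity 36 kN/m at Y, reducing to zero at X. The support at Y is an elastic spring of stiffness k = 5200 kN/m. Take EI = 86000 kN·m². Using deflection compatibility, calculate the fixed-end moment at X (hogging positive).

M_X = 439.1 kN·m

Remove the prop at Y; the released (primary) structure is a cantilever built in at X.
Primary-structure tip deflection at Y by superposition:
  point load 150.8 at a = 4.8: Pa²(3L − a)/(6EI) = 11118/EI
  triangular load, peak 36 at the free end: 11w₀L⁴/(120EI) = 13517/EI
  δ_0 = 24635/EI
Tip deflection under a unit load at Y: L³/(3EI) = 170.7/EI.
With EI = 86000 kN·m²: δ_0 = 0.28645 m and δ_{YY} = 0.001984 m/kN.
Compatibility — the spring shortens by R_Y/k under the reaction it provides: δ_0 − R_Y·δ_{YY} = R_Y/k. With 1/k = 0.000192 m/kN, R_Y = δ_0 / (δ_{YY} + 1/k) = 0.28645 / (0.001984 + 0.000192) = 131.6 kN.
Moment equilibrium about X: M_X = Σ(load moments about X) − R_Y·L = 1492 − 131.6×8 = 439.1 kN·m.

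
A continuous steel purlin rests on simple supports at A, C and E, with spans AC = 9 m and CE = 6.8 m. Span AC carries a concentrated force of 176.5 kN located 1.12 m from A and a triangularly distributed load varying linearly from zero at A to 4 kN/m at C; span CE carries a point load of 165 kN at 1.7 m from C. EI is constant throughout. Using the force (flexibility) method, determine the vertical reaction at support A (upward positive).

Insert a hinge at C; M_C is the redundant, and each span becomes simply supported.
Discontinuity in slope at C on the released structure — sum the simple-span end rotations:
  span AC: point load 176.5 at a = 1.12: Pab(L + a)/(6LEI) = 291.9/EI
  span AC: triangular load, peak 4: w₀L³/(45EI) = 64.8/EI
  span CE: point load 165 at a = 1.7: Pab(L + b)/(6LEI) = 417.2/EI
  relative rotation θ_0 = (356.7 + 417.2)/EI = 774/EI
A unit hogging moment at C produces rotation L₁/(3EI) + L₂/(3EI) = 5.267/EI.
Compatibility: M_C·(L₁+L₂)/(3EI) = θ_0, giving M_C = 147 kN·m (hogging).
Span AC, ΣM about A with M_C applied at C: R_C^{AC}·9 = 305.7 + 147, so R_C^{AC} = 50.29 kN and R_A = 194.5 − 50.29 = 144.2 kN.

R_A = 144.2 kN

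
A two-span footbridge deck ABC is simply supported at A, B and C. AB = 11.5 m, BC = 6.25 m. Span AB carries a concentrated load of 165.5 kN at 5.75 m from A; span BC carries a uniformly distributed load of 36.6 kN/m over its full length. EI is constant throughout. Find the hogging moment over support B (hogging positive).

Take M_B as the redundant. Released structure: two simple spans AB and BC with a hinge at B.
Discontinuity in slope at B on the released structure — sum the simple-span end rotations:
  span AB: point load 165.5 at a = 5.75: Pab(L + a)/(6LEI) = 1368/EI
  span BC: UDL 36.6: wL³/(24EI) = 372.3/EI
  relative rotation θ_0 = (1368 + 372.3)/EI = 1740/EI
A unit hogging moment at B produces rotation L₁/(3EI) + L₂/(3EI) = 5.917/EI.
Slope continuity at B: θ_0 = M_B·5.917/EI, so M_B = 1740/5.917 = 294.1 kN·m (hogging).

M_B = 294.1 kN·m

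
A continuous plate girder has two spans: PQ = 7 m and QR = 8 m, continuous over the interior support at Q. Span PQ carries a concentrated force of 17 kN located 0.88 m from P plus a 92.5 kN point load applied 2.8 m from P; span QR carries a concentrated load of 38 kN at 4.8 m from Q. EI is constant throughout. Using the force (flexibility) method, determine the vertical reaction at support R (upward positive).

R_R = 12.62 kN

Insert a hinge at Q; M_Q is the redundant, and each span becomes simply supported.
Discontinuity in slope at Q on the released structure — sum the simple-span end rotations:
  span PQ: point load 17 at a = 0.88: Pab(L + a)/(6LEI) = 17.18/EI
  span PQ: point load 92.5 at a = 2.8: Pab(L + a)/(6LEI) = 253.8/EI
  span QR: point load 38 at a = 4.8: Pab(L + b)/(6LEI) = 136.2/EI
  relative rotation θ_0 = (271 + 136.2)/EI = 407.2/EI
A unit hogging moment at Q produces rotation L₁/(3EI) + L₂/(3EI) = 5/EI.
Compatibility: M_Q·(L₁+L₂)/(3EI) = θ_0, giving M_Q = 81.44 kN·m (hogging).
Span QR, ΣM about R: R_Q^{QR}·8 = 121.6 + 81.44, so R_Q^{QR} = 25.38 kN and R_R = 38 − 25.38 = 12.62 kN.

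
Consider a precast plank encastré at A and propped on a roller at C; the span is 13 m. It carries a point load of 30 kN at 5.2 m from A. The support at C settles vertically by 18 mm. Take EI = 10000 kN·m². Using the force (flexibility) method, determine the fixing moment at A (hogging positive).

Take the reaction at C as the redundant and release it; the primary structure is a cantilever fixed at A.
Free-end deflection of the primary structure under the applied loading (downward +):
  point load 30 at a = 5.2: Pa²(3L − a)/(6EI) = 4570/EI
Flexibility coefficient — unit upward force at C: δ_{CC} = L³/(3EI) = 732.3/EI.
With EI = 10000 kN·m²: δ_0 = 0.45698 m and δ_{CC} = 0.073233 m/kN.
Compatibility — the beam at C must follow the support down by 0.018 m: δ_0 − R_C·δ_{CC} = 0.018, so R_C = (0.45698 − 0.018)/0.073233 = 5.994 kN.
Moment equilibrium about A: M_A = Σ(load moments about A) − R_C·L = 156 − 5.994×13 = 78.08 kN·m.

M_A = 78.08 kN·m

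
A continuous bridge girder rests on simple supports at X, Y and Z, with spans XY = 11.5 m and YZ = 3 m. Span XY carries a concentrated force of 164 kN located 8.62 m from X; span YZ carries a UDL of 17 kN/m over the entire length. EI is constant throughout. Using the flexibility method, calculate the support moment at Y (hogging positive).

M_Y = 249.6 kN·m

Release continuity at Y by inserting a hinge; the redundant is the internal moment M_Y. The primary structure is two simply-supported spans XY and YZ.
Discontinuity in slope at Y on the released structure — sum the simple-span end rotations:
  span XY: point load 164 at a = 8.62: Pab(L + a)/(6LEI) = 1187/EI
  span YZ: UDL 17: wL³/(24EI) = 19.12/EI
  relative rotation θ_0 = (1187 + 19.12)/EI = 1206/EI
A unit hogging moment at Y produces rotation L₁/(3EI) + L₂/(3EI) = 4.833/EI.
Slope continuity at Y: θ_0 = M_Y·4.833/EI, so M_Y = 1206/4.833 = 249.6 kN·m (hogging).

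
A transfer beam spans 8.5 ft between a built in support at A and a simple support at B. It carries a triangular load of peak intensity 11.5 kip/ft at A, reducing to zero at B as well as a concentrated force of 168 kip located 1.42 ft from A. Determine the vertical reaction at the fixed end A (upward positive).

R_A = 200.5 kip

Take the reaction at B as the redundant and release it; the primary structure is a cantilever fixed at A.
Primary-structure tip deflection at B by superposition:
  triangular load, peak 11.5 at the fixed end: w₀L⁴/(30EI) = 2001/EI
  point load 168 at a = 1.42: Pa²(3L − a)/(6EI) = 1360/EI
  δ_0 = 3361/EI
Flexibility coefficient — unit upward force at B: δ_{BB} = L³/(3EI) = 204.7/EI.
Compatibility at B: δ_0 − R_B·δ_{BB} = 0, so R_B = 3361/204.7 = 16.42 kip.
Vertical equilibrium: R_A = ΣP − R_B = 216.9 − 16.42 = 200.5 kip.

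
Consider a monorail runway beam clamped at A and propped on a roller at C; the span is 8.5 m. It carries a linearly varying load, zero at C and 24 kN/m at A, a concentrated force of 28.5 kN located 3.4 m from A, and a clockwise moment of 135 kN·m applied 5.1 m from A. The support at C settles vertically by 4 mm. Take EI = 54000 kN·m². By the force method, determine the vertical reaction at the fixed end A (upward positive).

R_A = 85.22 kN

Choose R_C as the redundant. The primary structure is the cantilever fixed at A.
Free-end deflection of the primary structure under the applied loading (downward +):
  triangular load, peak 24 at the fixed end: w₀L⁴/(30EI) = 4176/EI
  point load 28.5 at a = 3.4: Pa²(3L − a)/(6EI) = 1214/EI
  clockwise couple 135 at a = 5.1: M₀a(2L − a)/(2EI) = 4097/EI
  δ_0 = 9486/EI
Flexibility coefficient — unit upward force at C: δ_{CC} = L³/(3EI) = 204.7/EI.
With EI = 54000 kN·m²: δ_0 = 0.17567 m and δ_{CC} = 0.003791 m/kN.
Compatibility — the beam at C must follow the support down by 0.004 m: δ_0 − R_C·δ_{CC} = 0.004, so R_C = (0.17567 − 0.004)/0.003791 = 45.28 kN.
Vertical equilibrium: R_A = ΣP − R_C = 130.5 − 45.28 = 85.22 kN.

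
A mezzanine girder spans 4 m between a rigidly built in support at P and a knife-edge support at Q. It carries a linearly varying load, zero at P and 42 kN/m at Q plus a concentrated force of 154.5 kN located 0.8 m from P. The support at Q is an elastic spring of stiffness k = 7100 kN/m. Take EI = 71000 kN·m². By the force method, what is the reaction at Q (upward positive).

Remove the prop at Q; the released (primary) structure is a cantilever built in at P.
Primary-structure tip deflection at Q by superposition:
  triangular load, peak 42 at the free end: 11w₀L⁴/(120EI) = 985.6/EI
  point load 154.5 at a = 0.8: Pa²(3L − a)/(6EI) = 184.6/EI
  δ_0 = 1170/EI
Flexibility coefficient — unit upward force at Q: δ_{QQ} = L³/(3EI) = 21.33/EI.
With EI = 71000 kN·m²: δ_0 = 0.016481 m and δ_{QQ} = 0.0003 m/kN.
Compatibility — the spring shortens by R_Q/k under the reaction it provides: δ_0 − R_Q·δ_{QQ} = R_Q/k. With 1/k = 0.000141 m/kN, R_Q = δ_0 / (δ_{QQ} + 1/k) = 0.016481 / (0.0003 + 0.000141) = 37.35 kN.

R_Q = 37.35 kN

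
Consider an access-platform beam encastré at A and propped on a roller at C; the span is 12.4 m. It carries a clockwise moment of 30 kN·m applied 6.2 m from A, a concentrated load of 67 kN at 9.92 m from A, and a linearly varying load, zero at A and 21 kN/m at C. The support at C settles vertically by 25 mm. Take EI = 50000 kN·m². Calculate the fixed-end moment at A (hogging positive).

Release the roller at C. Primary structure: cantilever fixed at A.
Downward deflection at the released point C due to the loads:
  clockwise couple 30 at a = 6.2: M₀a(2L − a)/(2EI) = 1730/EI
  point load 67 at a = 9.92: Pa²(3L − a)/(6EI) = 29977/EI
  triangular load, peak 21 at the free end: 11w₀L⁴/(120EI) = 45511/EI
  δ_0 = 77218/EI
Tip deflection under a unit load at C: L³/(3EI) = 635.5/EI.
With EI = 50000 kN·m²: δ_0 = 1.5444 m and δ_{CC} = 0.012711 m/kN.
Compatibility — the beam at C must follow the support down by 0.025 m: δ_0 − R_C·δ_{CC} = 0.025, so R_C = (1.5444 − 0.025)/0.012711 = 119.5 kN.
Moment equilibrium about A: M_A = Σ(load moments about A) − R_C·L = 1771 − 119.5×12.4 = 288.8 kN·m.

M_A = 288.8 kN·m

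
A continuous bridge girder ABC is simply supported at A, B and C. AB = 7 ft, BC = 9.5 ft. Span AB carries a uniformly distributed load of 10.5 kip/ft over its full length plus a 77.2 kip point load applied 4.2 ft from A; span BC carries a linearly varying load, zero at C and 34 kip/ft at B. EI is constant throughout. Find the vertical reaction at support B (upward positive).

Release continuity at B by inserting a hinge; the redundant is the internal moment M_B. The primary structure is two simply-supported spans AB and BC.
End slopes at the hinge B, treating each span as simply supported:
  span AB: UDL 10.5: wL³/(24EI) = 150.1/EI
  span AB: point load 77.2 at a = 4.2: Pab(L + a)/(6LEI) = 242.1/EI
  span BC: triangular load, peak 34: w₀L³/(45EI) = 647.8/EI
  relative rotation θ_0 = (392.2 + 647.8)/EI = 1040/EI
A unit hogging moment at B produces rotation L₁/(3EI) + L₂/(3EI) = 5.5/EI.
Slope continuity at B: θ_0 = M_B·5.5/EI, so M_B = 1040/5.5 = 189.1 kip·ft (hogging).
Span AB, ΣM about A with M_B applied at B: R_B^{AB}·7 = 581.5 + 189.1, so R_B^{AB} = 110.1 kip and R_A = 150.7 − 110.1 = 40.62 kip.
Span BC, ΣM about C: R_B^{BC}·9.5 = 1023 + 189.1, so R_B^{BC} = 127.6 kip and R_C = 161.5 − 127.6 = 33.93 kip.
R_B = 110.1 + 127.6 = 237.7 kip.

R_B = 237.7 kip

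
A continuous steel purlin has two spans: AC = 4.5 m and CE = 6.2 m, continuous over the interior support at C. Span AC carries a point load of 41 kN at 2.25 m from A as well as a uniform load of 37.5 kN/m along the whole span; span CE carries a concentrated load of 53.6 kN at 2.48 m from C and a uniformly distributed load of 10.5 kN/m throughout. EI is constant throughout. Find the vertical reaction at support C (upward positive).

Take M_C as the redundant. Released structure: two simple spans AC and CE with a hinge at C.
Discontinuity in slope at C on the released structure — sum the simple-span end rotations:
  span AC: point load 41 at a = 2.25: Pab(L + a)/(6LEI) = 51.89/EI
  span AC: UDL 37.5: wL³/(24EI) = 142.4/EI
  span CE: point load 53.6 at a = 2.48: Pab(L + b)/(6LEI) = 131.9/EI
  span CE: UDL 10.5: wL³/(24EI) = 104.3/EI
  relative rotation θ_0 = (194.3 + 236.1)/EI = 430.4/EI
A unit hogging moment at C produces rotation L₁/(3EI) + L₂/(3EI) = 3.567/EI.
Compatibility: M_C·(L₁+L₂)/(3EI) = θ_0, giving M_C = 120.7 kN·m (hogging).
Span AC, ΣM about A with M_C applied at C: R_C^{AC}·4.5 = 471.9 + 120.7, so R_C^{AC} = 131.7 kN and R_A = 209.8 − 131.7 = 78.06 kN.
Span CE, ΣM about E: R_C^{CE}·6.2 = 401.2 + 120.7, so R_C^{CE} = 84.17 kN and R_E = 118.7 − 84.17 = 34.53 kN.
R_C = 131.7 + 84.17 = 215.9 kN.

R_C = 215.9 kN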